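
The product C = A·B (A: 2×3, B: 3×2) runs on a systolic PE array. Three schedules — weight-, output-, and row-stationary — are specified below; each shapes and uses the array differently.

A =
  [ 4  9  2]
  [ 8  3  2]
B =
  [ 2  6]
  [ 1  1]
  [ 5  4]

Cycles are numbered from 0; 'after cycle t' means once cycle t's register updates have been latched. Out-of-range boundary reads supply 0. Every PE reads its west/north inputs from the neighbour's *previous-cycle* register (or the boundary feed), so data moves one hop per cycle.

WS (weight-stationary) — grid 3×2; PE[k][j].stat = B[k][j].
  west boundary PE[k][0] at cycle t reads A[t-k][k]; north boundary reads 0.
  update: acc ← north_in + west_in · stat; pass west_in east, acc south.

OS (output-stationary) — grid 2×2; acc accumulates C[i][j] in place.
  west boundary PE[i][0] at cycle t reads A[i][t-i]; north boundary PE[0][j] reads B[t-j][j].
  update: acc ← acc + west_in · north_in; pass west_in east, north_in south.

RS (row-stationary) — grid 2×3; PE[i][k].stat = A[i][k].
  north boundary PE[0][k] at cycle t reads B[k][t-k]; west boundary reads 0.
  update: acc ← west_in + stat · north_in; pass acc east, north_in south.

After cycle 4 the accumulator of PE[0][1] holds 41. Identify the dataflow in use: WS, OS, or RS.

Under WS (3×2), PE[0][1]:
  cycle 0: PE[0][1] → acc 0, east 0, south 0
  cycle 1: PE[0][1] → acc 24, east 4, south 24
  cycle 2: PE[0][1] → acc 48, east 8, south 48
  cycle 3: PE[0][1] → acc 0, east 0, south 0
  cycle 4: PE[0][1] → acc 0, east 0, south 0
Under OS (2×2), PE[0][1]:
  cycle 0: PE[0][1] → acc 0, east 0, south 0
  cycle 1: PE[0][1] → acc 24, east 4, south 6
  cycle 2: PE[0][1] → acc 33, east 9, south 1
  cycle 3: PE[0][1] → acc 41, east 2, south 4
  cycle 4: PE[0][1] → acc 41, east 0, south 0
Under RS (2×3), PE[0][1]:
  cycle 0: PE[0][1] → acc 0, east 0, south 0
  cycle 1: PE[0][1] → acc 17, east 17, south 1
  cycle 2: PE[0][1] → acc 33, east 33, south 1
  cycle 3: PE[0][1] → acc 0, east 0, south 0
  cycle 4: PE[0][1] → acc 0, east 0, south 0

dataflow = OS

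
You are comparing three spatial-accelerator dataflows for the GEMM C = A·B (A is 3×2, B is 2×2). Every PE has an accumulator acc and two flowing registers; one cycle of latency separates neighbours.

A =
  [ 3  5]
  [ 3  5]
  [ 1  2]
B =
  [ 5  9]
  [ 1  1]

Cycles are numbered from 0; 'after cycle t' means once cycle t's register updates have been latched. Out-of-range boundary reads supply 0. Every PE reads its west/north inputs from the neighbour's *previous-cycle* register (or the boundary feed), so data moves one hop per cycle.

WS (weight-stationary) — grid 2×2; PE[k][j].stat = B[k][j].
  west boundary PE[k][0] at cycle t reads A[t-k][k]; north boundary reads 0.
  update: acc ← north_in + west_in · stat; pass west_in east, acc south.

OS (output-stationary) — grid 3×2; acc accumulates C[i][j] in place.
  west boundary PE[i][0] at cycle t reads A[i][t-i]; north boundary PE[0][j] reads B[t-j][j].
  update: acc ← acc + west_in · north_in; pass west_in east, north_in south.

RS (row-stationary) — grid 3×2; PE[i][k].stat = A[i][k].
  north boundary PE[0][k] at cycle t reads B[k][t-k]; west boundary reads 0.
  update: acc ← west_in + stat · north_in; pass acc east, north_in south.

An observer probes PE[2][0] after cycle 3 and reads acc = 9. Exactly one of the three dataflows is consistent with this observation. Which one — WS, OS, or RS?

dataflow = RS

WS: PE[2][0] is outside its 2×2 grid.
Under OS (3×2), PE[2][0]:
  0: (2,0).acc=0  regs=<0,0>
  1: (2,0).acc=0  regs=<0,0>
  2: (2,0).acc=5  regs=<1,5>
  3: (2,0).acc=7  regs=<2,1>
Under RS (3×2), PE[2][0]:
  0: (2,0).acc=0  regs=<0,0>
  1: (2,0).acc=0  regs=<0,0>
  2: (2,0).acc=5  regs=<5,5>
  3: (2,0).acc=9  regs=<9,9>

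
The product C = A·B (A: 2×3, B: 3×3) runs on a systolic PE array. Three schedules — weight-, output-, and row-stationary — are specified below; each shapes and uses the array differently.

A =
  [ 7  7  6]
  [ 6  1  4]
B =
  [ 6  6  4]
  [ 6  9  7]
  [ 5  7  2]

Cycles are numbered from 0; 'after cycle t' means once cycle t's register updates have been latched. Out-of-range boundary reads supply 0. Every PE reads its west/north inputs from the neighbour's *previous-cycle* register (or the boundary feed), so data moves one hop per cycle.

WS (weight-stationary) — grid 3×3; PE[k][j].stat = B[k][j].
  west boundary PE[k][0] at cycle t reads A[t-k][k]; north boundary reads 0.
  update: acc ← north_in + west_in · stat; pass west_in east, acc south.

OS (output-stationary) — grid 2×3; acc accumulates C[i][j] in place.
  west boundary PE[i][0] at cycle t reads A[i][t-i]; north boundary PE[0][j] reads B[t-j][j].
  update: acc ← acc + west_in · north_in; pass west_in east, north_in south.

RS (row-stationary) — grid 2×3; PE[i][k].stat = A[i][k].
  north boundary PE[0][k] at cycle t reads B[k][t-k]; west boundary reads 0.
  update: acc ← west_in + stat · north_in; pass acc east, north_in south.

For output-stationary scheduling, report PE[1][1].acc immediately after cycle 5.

OS 2×3: PE[1][1] cycle-by-cycle (with neighbour feeds):
  @0  [0,1]  acc 0  |  →0  ↓0
  @0  [1,0]  acc 0  |  →0  ↓0
  @0  [1,1]  acc 0  |  →0  ↓0
  @1  [0,1]  acc 42  |  →7  ↓6
  @1  [1,0]  acc 36  |  →6  ↓6
  @1  [1,1]  acc 0  |  →0  ↓0
  @2  [0,1]  acc 105  |  →7  ↓9
  @2  [1,0]  acc 42  |  →1  ↓6
  @2  [1,1]  acc 36  |  →6  ↓6
  @3  [0,1]  acc 147  |  →6  ↓7
  @3  [1,0]  acc 62  |  →4  ↓5
  @3  [1,1]  acc 45  |  →1  ↓9
  @4  [0,1]  acc 147  |  →0  ↓0
  @4  [1,0]  acc 62  |  →0  ↓0
  @4  [1,1]  acc 73  |  →4  ↓7
  @5  [0,1]  acc 147  |  →0  ↓0
  @5  [1,0]  acc 62  |  →0  ↓0
  @5  [1,1]  acc 73  |  →0  ↓0

PE[1][1].acc = 73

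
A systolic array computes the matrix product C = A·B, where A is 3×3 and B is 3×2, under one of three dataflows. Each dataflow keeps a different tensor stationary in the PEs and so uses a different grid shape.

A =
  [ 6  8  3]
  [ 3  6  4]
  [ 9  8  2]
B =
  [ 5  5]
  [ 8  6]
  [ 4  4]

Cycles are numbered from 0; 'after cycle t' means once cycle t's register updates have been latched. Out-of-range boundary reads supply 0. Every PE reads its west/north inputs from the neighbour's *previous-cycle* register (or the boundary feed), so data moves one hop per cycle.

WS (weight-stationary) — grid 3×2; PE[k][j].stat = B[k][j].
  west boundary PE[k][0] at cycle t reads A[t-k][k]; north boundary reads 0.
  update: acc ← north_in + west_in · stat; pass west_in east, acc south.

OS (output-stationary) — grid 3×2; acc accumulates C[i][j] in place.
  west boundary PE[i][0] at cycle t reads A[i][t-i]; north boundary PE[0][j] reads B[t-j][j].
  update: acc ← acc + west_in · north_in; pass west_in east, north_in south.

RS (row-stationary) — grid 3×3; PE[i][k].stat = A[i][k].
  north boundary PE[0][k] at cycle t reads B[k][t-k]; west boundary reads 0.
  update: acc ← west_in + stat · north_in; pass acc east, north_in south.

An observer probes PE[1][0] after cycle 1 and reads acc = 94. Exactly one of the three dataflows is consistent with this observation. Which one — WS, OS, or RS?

dataflow = WS

WS (3×2 grid), PE[1][0]:
  after 0 — PE[1][0] acc=0, pass-E 0, pass-S 0
  after 1 — PE[1][0] acc=94, pass-E 8, pass-S 94
OS (3×2 grid), PE[1][0]:
  after 0 — PE[1][0] acc=0, pass-E 0, pass-S 0
  after 1 — PE[1][0] acc=15, pass-E 3, pass-S 5
RS (3×3 grid), PE[1][0]:
  after 0 — PE[1][0] acc=0, pass-E 0, pass-S 0
  after 1 — PE[1][0] acc=15, pass-E 15, pass-S 5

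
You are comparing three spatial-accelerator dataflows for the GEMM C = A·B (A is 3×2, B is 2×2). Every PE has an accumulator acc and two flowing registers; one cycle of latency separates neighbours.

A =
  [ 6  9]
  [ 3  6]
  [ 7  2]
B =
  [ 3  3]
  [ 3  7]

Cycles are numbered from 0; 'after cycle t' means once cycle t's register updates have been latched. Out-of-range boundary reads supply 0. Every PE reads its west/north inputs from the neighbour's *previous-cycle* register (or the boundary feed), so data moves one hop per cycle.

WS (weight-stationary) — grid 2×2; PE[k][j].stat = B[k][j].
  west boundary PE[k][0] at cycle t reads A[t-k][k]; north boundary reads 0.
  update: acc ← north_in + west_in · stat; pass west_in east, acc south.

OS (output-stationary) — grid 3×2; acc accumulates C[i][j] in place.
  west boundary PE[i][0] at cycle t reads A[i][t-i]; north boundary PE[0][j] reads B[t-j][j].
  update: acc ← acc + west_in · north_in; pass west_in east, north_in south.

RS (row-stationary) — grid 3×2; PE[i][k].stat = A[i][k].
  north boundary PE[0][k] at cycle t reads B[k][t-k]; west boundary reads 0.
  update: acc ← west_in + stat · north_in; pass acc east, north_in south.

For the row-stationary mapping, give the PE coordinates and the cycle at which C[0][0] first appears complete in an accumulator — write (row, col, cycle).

(row, col, cycle) = (0, 1, 1)

RS — PE[0][1] is where C[0][0] collects:
  t=0 PE[0][1]: acc=0 h=0 v=0
  t=1 PE[0][1]: acc=45 h=45 v=3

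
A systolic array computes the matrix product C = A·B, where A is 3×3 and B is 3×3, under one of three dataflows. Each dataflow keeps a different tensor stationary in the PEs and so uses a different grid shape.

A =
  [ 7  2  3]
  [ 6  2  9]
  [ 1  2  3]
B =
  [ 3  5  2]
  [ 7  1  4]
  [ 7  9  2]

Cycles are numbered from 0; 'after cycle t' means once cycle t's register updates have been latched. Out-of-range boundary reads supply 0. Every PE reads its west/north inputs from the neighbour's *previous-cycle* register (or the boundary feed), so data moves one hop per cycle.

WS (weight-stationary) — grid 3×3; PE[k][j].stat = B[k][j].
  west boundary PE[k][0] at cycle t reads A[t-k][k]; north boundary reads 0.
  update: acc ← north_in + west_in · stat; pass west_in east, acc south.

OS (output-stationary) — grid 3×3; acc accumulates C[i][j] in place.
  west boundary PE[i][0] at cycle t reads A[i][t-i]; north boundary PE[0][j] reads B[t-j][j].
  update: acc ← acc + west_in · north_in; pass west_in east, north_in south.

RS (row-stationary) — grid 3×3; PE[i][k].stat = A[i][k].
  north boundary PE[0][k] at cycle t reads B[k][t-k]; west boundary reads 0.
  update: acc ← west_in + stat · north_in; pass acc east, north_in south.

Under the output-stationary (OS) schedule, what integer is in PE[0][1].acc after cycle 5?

PE[0][1].acc = 64

OS on a 3×3 grid — tracing PE[0][1] and its feeders:
  c0 r0c0: 21 / 7 / 3
  c0 r0c1: 0 / 0 / 0
  c1 r0c0: 35 / 2 / 7
  c1 r0c1: 35 / 7 / 5
  c2 r0c0: 56 / 3 / 7
  c2 r0c1: 37 / 2 / 1
  c3 r0c0: 56 / 0 / 0
  c3 r0c1: 64 / 3 / 9
  c4 r0c0: 56 / 0 / 0
  c4 r0c1: 64 / 0 / 0
  c5 r0c0: 56 / 0 / 0
  c5 r0c1: 64 / 0 / 0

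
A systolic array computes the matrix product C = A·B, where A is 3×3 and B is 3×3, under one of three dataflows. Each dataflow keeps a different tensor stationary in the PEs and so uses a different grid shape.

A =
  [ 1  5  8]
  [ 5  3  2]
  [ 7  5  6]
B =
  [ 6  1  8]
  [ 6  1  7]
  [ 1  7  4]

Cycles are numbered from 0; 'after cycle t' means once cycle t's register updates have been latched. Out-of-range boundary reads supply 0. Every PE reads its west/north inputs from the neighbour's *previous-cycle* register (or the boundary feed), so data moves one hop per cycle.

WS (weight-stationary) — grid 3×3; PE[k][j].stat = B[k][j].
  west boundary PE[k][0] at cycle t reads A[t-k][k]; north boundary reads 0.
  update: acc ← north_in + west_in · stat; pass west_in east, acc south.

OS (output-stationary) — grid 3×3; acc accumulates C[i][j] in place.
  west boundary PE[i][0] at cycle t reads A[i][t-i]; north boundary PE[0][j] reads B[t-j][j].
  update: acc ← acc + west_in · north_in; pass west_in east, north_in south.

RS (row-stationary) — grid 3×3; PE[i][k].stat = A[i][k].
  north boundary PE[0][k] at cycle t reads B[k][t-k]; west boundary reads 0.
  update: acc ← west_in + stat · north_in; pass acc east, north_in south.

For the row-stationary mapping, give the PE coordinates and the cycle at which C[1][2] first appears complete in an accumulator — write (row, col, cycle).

Under RS, C[1][2] lands at PE[1][2]:
  cycle 0: PE[1][2] → acc 0, east 0, south 0
  cycle 1: PE[1][2] → acc 0, east 0, south 0
  cycle 2: PE[1][2] → acc 0, east 0, south 0
  cycle 3: PE[1][2] → acc 50, east 50, south 1
  cycle 4: PE[1][2] → acc 22, east 22, south 7
  cycle 5: PE[1][2] → acc 69, east 69, south 4

(row, col, cycle) = (1, 2, 5)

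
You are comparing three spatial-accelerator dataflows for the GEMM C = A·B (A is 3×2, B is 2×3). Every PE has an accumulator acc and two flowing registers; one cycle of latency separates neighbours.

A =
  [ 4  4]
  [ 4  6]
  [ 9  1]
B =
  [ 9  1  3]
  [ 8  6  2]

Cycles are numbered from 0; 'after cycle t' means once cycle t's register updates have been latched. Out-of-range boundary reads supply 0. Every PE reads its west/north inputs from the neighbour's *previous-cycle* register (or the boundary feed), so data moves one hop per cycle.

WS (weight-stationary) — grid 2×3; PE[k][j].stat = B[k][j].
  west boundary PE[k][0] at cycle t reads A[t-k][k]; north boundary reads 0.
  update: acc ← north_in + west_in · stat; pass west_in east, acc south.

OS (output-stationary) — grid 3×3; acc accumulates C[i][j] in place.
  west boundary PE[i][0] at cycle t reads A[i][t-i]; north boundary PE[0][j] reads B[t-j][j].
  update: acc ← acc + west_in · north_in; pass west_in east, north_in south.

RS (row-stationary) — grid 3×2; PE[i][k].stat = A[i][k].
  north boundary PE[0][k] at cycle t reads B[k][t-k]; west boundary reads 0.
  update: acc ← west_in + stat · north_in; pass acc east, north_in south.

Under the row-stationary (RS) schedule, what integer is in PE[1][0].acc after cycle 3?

RS 3×2: PE[1][0] cycle-by-cycle (with neighbour feeds):
  cycle 0: PE[0][0] → acc 36, east 36, south 9
  cycle 0: PE[1][0] → acc 0, east 0, south 0
  cycle 1: PE[0][0] → acc 4, east 4, south 1
  cycle 1: PE[1][0] → acc 36, east 36, south 9
  cycle 2: PE[0][0] → acc 12, east 12, south 3
  cycle 2: PE[1][0] → acc 4, east 4, south 1
  cycle 3: PE[0][0] → acc 0, east 0, south 0
  cycle 3: PE[1][0] → acc 12, east 12, south 3

PE[1][0].acc = 12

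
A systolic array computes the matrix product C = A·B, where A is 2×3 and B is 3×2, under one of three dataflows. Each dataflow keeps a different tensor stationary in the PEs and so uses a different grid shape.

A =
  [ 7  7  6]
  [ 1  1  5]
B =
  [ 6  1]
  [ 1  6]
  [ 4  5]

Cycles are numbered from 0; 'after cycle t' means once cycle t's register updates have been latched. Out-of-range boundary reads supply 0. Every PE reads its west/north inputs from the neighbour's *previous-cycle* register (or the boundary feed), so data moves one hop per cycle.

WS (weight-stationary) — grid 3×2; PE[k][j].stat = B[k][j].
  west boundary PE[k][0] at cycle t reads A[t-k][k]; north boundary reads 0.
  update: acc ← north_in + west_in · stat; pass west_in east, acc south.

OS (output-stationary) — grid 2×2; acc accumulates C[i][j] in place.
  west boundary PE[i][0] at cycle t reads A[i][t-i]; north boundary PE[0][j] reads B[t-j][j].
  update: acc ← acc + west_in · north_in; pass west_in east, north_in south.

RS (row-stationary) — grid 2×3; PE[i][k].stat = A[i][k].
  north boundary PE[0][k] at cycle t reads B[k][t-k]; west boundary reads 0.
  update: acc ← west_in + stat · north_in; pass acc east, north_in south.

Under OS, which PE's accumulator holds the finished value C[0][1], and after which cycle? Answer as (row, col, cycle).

OS — PE[0][1] is where C[0][1] collects:
  t=0 PE[0][1]: acc=0 h=0 v=0
  t=1 PE[0][1]: acc=7 h=7 v=1
  t=2 PE[0][1]: acc=49 h=7 v=6
  t=3 PE[0][1]: acc=79 h=6 v=5

(row, col, cycle) = (0, 1, 3)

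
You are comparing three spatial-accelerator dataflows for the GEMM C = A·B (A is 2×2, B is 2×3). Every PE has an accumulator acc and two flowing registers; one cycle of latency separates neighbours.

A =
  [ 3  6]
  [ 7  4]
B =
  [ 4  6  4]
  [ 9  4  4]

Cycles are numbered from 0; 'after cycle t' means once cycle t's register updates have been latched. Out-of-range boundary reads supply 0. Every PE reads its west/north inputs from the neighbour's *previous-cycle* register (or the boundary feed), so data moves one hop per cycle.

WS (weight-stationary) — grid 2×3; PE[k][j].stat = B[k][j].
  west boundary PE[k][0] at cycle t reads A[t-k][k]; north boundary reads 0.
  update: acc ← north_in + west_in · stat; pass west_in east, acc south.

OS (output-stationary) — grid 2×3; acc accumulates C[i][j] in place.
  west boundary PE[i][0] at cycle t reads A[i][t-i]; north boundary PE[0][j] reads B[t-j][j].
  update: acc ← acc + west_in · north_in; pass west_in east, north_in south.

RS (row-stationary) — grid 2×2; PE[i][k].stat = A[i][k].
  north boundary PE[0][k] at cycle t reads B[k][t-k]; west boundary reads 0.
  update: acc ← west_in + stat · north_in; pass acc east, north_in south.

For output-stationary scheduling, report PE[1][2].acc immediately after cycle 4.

OS on a 2×3 grid — tracing PE[1][2] and its feeders:
  [0] (0,2) acc=0 (h:0 v:0)
  [0] (1,1) acc=0 (h:0 v:0)
  [0] (1,2) acc=0 (h:0 v:0)
  [1] (0,2) acc=0 (h:0 v:0)
  [1] (1,1) acc=0 (h:0 v:0)
  [1] (1,2) acc=0 (h:0 v:0)
  [2] (0,2) acc=12 (h:3 v:4)
  [2] (1,1) acc=42 (h:7 v:6)
  [2] (1,2) acc=0 (h:0 v:0)
  [3] (0,2) acc=36 (h:6 v:4)
  [3] (1,1) acc=58 (h:4 v:4)
  [3] (1,2) acc=28 (h:7 v:4)
  [4] (0,2) acc=36 (h:0 v:0)
  [4] (1,1) acc=58 (h:0 v:0)
  [4] (1,2) acc=44 (h:4 v:4)

PE[1][2].acc = 44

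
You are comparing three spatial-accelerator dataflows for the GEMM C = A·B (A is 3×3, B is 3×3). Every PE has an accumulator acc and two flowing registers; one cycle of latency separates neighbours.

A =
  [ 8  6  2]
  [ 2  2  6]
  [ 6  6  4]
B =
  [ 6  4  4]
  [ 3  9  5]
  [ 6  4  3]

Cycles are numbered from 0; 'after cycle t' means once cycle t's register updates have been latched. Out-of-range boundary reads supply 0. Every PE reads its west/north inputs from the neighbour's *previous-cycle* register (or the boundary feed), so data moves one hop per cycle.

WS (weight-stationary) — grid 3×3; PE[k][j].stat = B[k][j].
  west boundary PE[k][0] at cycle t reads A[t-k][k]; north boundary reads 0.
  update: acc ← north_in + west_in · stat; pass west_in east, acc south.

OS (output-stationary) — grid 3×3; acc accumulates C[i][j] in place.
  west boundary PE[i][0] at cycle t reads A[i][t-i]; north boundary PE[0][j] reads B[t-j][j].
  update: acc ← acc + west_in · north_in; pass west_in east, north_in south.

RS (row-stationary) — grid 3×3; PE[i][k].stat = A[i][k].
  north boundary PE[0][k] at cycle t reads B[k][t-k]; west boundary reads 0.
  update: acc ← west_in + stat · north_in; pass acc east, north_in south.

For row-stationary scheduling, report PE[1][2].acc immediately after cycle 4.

RS (3×3). Following PE[1][2] plus its west/north inputs:
  after 0 — PE[0][2] acc=0, pass-E 0, pass-S 0
  after 0 — PE[1][1] acc=0, pass-E 0, pass-S 0
  after 0 — PE[1][2] acc=0, pass-E 0, pass-S 0
  after 1 — PE[0][2] acc=0, pass-E 0, pass-S 0
  after 1 — PE[1][1] acc=0, pass-E 0, pass-S 0
  after 1 — PE[1][2] acc=0, pass-E 0, pass-S 0
  after 2 — PE[0][2] acc=78, pass-E 78, pass-S 6
  after 2 — PE[1][1] acc=18, pass-E 18, pass-S 3
  after 2 — PE[1][2] acc=0, pass-E 0, pass-S 0
  after 3 — PE[0][2] acc=94, pass-E 94, pass-S 4
  after 3 — PE[1][1] acc=26, pass-E 26, pass-S 9
  after 3 — PE[1][2] acc=54, pass-E 54, pass-S 6
  after 4 — PE[0][2] acc=68, pass-E 68, pass-S 3
  after 4 — PE[1][1] acc=18, pass-E 18, pass-S 5
  after 4 — PE[1][2] acc=50, pass-E 50, pass-S 4

PE[1][2].acc = 50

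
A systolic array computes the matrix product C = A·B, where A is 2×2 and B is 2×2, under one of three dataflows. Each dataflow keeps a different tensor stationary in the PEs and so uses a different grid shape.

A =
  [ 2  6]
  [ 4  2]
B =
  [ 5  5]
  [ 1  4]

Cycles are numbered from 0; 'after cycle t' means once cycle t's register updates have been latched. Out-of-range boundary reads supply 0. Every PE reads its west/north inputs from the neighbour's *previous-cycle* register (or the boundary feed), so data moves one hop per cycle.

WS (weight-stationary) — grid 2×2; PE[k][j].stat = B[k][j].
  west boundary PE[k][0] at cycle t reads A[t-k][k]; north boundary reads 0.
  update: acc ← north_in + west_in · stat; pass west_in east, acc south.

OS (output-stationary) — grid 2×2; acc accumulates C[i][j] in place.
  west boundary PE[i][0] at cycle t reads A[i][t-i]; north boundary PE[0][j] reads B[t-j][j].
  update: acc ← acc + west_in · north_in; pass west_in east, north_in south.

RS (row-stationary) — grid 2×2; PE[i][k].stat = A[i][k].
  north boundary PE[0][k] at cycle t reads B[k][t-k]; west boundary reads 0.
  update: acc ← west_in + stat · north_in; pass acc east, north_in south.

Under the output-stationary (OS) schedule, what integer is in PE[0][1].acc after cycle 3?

PE[0][1].acc = 34

Tracing OS — 2×2 array, target PE[0][1]:
  0: (0,0).acc=10  regs=<2,5>
  0: (0,1).acc=0  regs=<0,0>
  1: (0,0).acc=16  regs=<6,1>
  1: (0,1).acc=10  regs=<2,5>
  2: (0,0).acc=16  regs=<0,0>
  2: (0,1).acc=34  regs=<6,4>
  3: (0,0).acc=16  regs=<0,0>
  3: (0,1).acc=34  regs=<0,0>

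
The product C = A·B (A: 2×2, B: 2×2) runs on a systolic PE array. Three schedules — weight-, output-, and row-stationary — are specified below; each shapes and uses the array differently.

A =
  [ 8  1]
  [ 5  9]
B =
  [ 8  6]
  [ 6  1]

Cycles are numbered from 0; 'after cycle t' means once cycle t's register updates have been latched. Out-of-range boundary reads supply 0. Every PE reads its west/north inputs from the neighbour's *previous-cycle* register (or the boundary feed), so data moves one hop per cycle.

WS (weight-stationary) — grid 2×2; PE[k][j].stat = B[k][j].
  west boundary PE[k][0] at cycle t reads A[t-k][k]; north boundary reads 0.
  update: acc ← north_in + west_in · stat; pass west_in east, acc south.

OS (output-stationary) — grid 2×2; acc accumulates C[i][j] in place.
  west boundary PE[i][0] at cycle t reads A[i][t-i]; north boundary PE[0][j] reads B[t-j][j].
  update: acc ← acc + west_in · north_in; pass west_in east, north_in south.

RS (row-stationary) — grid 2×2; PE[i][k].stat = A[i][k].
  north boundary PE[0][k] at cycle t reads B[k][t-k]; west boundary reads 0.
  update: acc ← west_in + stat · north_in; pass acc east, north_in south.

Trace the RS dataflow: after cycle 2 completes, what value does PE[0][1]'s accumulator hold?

PE[0][1].acc = 49

RS on a 2×2 grid — tracing PE[0][1] and its feeders:
  after 0 — PE[0][0] acc=64, pass-E 64, pass-S 8
  after 0 — PE[0][1] acc=0, pass-E 0, pass-S 0
  after 1 — PE[0][0] acc=48, pass-E 48, pass-S 6
  after 1 — PE[0][1] acc=70, pass-E 70, pass-S 6
  after 2 — PE[0][0] acc=0, pass-E 0, pass-S 0
  after 2 — PE[0][1] acc=49, pass-E 49, pass-S 1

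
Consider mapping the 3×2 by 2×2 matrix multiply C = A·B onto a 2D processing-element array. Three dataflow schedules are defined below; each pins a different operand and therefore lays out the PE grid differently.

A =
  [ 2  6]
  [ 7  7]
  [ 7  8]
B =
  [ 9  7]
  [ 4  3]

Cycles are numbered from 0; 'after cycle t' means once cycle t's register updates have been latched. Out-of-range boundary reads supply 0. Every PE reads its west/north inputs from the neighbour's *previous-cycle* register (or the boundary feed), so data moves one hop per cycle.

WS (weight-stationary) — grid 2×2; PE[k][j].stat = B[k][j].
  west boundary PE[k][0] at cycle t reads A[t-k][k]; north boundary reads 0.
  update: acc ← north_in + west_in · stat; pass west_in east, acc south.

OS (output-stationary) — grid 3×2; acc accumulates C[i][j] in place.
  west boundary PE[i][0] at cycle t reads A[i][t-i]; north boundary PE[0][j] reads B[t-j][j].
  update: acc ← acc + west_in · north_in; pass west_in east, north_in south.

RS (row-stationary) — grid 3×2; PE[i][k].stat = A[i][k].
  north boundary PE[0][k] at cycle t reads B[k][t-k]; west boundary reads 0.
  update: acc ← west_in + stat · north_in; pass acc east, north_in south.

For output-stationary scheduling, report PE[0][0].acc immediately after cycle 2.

Tracing OS — 3×2 array, target PE[0][0]:
  after 0 — PE[0][0] acc=18, pass-E 2, pass-S 9
  after 1 — PE[0][0] acc=42, pass-E 6, pass-S 4
  after 2 — PE[0][0] acc=42, pass-E 0, pass-S 0

PE[0][0].acc = 42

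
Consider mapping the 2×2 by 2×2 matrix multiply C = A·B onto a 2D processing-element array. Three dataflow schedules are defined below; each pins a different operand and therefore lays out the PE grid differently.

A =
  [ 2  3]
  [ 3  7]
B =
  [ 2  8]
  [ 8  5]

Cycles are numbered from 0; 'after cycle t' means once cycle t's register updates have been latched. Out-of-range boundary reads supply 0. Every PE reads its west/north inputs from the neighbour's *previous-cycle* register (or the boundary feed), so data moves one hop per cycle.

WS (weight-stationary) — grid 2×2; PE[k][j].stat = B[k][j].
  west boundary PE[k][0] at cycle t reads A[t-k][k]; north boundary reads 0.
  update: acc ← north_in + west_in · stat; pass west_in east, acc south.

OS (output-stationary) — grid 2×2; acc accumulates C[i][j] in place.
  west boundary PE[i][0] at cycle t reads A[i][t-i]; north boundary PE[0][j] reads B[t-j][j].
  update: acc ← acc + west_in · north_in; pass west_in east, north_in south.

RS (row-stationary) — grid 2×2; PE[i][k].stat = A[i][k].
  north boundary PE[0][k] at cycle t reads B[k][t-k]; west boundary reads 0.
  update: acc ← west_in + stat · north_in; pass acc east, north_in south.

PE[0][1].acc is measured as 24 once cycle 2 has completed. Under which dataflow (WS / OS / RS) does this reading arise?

— WS: 2×2; PE[0][1] trace:
  cycle 0: PE[0][1] → acc 0, east 0, south 0
  cycle 1: PE[0][1] → acc 16, east 2, south 16
  cycle 2: PE[0][1] → acc 24, east 3, south 24
— OS: 2×2; PE[0][1] trace:
  cycle 0: PE[0][1] → acc 0, east 0, south 0
  cycle 1: PE[0][1] → acc 16, east 2, south 8
  cycle 2: PE[0][1] → acc 31, east 3, south 5
— RS: 2×2; PE[0][1] trace:
  cycle 0: PE[0][1] → acc 0, east 0, south 0
  cycle 1: PE[0][1] → acc 28, east 28, south 8
  cycle 2: PE[0][1] → acc 31, east 31, south 5

dataflow = WS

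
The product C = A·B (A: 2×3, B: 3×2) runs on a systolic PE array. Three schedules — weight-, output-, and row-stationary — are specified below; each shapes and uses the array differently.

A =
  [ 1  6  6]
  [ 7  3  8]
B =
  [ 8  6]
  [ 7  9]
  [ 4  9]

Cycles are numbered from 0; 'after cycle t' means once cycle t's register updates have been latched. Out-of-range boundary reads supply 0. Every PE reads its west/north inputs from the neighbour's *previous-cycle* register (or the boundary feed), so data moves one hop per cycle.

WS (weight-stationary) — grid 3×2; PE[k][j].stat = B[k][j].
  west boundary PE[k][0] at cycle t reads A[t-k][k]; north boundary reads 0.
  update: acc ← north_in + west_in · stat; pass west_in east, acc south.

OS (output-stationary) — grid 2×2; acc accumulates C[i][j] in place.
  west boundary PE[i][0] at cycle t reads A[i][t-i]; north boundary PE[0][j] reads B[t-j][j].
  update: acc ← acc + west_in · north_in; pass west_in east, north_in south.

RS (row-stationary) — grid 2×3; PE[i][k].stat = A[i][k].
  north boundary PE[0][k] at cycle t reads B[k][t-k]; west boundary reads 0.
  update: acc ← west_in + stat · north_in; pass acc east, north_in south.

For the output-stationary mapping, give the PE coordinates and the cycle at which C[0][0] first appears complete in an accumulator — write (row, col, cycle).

(row, col, cycle) = (0, 0, 2)

OS: C[0][0] accumulates in PE[0][0]:
  c0 r0c0: 8 / 1 / 8
  c1 r0c0: 50 / 6 / 7
  c2 r0c0: 74 / 6 / 4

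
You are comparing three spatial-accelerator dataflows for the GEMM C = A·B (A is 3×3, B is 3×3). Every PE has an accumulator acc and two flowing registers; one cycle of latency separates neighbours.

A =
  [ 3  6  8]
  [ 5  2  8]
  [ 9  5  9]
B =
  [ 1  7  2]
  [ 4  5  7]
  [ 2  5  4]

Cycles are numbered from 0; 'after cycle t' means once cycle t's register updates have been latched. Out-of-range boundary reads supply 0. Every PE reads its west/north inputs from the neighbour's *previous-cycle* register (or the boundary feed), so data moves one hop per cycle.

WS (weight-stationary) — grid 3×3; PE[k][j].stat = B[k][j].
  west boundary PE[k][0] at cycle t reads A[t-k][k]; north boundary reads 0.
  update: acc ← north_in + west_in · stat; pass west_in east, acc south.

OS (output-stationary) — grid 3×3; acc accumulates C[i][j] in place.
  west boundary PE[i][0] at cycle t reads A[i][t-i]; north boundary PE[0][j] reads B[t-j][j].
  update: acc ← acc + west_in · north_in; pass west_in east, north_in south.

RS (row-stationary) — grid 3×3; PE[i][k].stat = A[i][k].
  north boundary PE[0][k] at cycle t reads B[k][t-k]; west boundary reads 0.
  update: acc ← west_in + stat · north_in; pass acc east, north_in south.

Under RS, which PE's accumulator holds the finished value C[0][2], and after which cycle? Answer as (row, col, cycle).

(row, col, cycle) = (0, 2, 4)

RS — PE[0][2] is where C[0][2] collects:
  cycle 0: PE[0][2] → acc 0, east 0, south 0
  cycle 1: PE[0][2] → acc 0, east 0, south 0
  cycle 2: PE[0][2] → acc 43, east 43, south 2
  cycle 3: PE[0][2] → acc 91, east 91, south 5
  cycle 4: PE[0][2] → acc 80, east 80, south 4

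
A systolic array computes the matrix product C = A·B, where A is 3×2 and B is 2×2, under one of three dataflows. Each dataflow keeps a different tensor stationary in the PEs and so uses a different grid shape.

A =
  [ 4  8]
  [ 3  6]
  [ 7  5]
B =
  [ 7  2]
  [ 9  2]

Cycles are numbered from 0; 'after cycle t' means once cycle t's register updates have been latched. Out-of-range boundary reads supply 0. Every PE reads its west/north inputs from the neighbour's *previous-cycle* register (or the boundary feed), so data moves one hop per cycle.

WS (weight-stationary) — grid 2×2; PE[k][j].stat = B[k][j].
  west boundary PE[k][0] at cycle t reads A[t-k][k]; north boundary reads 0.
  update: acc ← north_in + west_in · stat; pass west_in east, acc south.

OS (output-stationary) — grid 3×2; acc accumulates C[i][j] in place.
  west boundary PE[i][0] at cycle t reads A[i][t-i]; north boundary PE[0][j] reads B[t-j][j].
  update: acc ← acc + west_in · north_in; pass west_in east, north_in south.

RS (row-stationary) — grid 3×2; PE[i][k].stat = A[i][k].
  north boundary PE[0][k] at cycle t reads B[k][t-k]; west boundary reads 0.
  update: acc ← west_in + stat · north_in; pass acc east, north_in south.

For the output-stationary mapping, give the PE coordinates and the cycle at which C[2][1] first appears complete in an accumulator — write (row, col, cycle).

(row, col, cycle) = (2, 1, 4)

OS: C[2][1] accumulates in PE[2][1]:
  after 0 — PE[2][1] acc=0, pass-E 0, pass-S 0
  after 1 — PE[2][1] acc=0, pass-E 0, pass-S 0
  after 2 — PE[2][1] acc=0, pass-E 0, pass-S 0
  after 3 — PE[2][1] acc=14, pass-E 7, pass-S 2
  after 4 — PE[2][1] acc=24, pass-E 5, pass-S 2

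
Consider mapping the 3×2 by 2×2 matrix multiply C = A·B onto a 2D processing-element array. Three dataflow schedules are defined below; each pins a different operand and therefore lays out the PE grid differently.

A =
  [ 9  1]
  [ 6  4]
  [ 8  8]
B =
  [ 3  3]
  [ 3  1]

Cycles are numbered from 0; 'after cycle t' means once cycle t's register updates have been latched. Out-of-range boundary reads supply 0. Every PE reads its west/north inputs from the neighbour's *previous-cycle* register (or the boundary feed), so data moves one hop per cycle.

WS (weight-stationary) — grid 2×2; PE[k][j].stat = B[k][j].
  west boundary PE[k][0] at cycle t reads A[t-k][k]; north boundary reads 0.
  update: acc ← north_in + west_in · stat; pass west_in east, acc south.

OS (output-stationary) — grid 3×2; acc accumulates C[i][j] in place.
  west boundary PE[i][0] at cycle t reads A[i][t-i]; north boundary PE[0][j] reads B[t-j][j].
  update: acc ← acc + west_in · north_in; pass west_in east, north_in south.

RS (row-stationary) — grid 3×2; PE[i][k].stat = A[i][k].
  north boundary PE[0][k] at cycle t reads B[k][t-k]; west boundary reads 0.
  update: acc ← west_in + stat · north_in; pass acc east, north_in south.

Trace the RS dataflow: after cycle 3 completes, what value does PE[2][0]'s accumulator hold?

PE[2][0].acc = 24

RS 3×2: PE[2][0] cycle-by-cycle (with neighbour feeds):
  t=0 PE[1][0]: acc=0 h=0 v=0
  t=0 PE[2][0]: acc=0 h=0 v=0
  t=1 PE[1][0]: acc=18 h=18 v=3
  t=1 PE[2][0]: acc=0 h=0 v=0
  t=2 PE[1][0]: acc=18 h=18 v=3
  t=2 PE[2][0]: acc=24 h=24 v=3
  t=3 PE[1][0]: acc=0 h=0 v=0
  t=3 PE[2][0]: acc=24 h=24 v=3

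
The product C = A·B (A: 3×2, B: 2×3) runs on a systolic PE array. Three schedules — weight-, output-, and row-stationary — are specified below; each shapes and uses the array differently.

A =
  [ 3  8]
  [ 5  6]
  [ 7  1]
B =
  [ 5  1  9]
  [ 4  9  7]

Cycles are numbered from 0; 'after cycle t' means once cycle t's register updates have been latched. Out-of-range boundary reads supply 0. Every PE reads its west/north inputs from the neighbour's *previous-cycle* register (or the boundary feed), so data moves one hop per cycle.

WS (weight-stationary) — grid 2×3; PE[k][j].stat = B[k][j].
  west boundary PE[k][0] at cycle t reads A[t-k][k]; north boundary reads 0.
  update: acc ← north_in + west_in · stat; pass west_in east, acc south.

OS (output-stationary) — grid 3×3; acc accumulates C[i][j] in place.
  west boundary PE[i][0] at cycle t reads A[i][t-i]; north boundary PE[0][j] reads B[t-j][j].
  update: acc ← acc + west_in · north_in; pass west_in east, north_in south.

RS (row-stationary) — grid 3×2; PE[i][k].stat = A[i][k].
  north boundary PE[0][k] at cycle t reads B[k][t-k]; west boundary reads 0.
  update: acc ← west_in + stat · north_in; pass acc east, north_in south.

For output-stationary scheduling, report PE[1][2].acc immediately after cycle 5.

PE[1][2].acc = 87

OS 3×3: PE[1][2] cycle-by-cycle (with neighbour feeds):
  [0] (0,2) acc=0 (h:0 v:0)
  [0] (1,1) acc=0 (h:0 v:0)
  [0] (1,2) acc=0 (h:0 v:0)
  [1] (0,2) acc=0 (h:0 v:0)
  [1] (1,1) acc=0 (h:0 v:0)
  [1] (1,2) acc=0 (h:0 v:0)
  [2] (0,2) acc=27 (h:3 v:9)
  [2] (1,1) acc=5 (h:5 v:1)
  [2] (1,2) acc=0 (h:0 v:0)
  [3] (0,2) acc=83 (h:8 v:7)
  [3] (1,1) acc=59 (h:6 v:9)
  [3] (1,2) acc=45 (h:5 v:9)
  [4] (0,2) acc=83 (h:0 v:0)
  [4] (1,1) acc=59 (h:0 v:0)
  [4] (1,2) acc=87 (h:6 v:7)
  [5] (0,2) acc=83 (h:0 v:0)
  [5] (1,1) acc=59 (h:0 v:0)
  [5] (1,2) acc=87 (h:0 v:0)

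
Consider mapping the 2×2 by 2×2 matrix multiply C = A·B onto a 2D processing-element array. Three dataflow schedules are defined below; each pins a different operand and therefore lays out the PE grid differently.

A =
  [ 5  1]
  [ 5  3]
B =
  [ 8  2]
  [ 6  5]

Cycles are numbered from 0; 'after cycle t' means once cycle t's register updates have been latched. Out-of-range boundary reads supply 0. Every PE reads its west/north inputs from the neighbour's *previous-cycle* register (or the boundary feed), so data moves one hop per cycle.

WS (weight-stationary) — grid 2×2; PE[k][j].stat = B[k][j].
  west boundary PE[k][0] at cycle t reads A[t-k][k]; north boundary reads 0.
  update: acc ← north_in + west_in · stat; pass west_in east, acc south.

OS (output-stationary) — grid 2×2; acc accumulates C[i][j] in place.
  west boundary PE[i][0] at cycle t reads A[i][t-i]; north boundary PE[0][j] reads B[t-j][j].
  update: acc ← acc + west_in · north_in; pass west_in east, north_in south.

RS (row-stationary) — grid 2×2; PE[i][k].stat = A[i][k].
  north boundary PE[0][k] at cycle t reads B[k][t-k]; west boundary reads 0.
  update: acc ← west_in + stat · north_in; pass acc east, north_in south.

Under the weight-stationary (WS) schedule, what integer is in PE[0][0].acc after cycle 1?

WS (2×2). Following PE[0][0] plus its west/north inputs:
  [0] (0,0) acc=40 (h:5 v:40)
  [1] (0,0) acc=40 (h:5 v:40)

PE[0][0].acc = 40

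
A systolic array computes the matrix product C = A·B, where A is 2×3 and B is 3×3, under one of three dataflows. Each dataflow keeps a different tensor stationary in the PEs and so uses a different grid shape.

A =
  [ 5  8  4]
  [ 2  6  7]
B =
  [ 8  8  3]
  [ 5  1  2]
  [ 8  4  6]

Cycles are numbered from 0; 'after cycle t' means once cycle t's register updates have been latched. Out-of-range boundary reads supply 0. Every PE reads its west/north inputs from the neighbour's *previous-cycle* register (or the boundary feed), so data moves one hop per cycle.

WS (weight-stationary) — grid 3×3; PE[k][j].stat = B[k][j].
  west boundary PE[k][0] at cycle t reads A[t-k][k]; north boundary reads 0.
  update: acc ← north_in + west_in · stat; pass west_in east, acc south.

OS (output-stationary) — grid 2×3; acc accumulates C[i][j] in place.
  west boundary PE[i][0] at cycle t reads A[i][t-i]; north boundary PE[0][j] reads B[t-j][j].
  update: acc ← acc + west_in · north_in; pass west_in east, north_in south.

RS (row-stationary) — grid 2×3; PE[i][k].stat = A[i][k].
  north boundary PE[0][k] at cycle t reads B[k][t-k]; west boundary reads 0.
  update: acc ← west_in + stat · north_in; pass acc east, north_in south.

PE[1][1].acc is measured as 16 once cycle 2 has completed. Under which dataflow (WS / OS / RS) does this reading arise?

dataflow = OS

Under WS (3×3), PE[1][1]:
  cycle 0: PE[1][1] → acc 0, east 0, south 0
  cycle 1: PE[1][1] → acc 0, east 0, south 0
  cycle 2: PE[1][1] → acc 48, east 8, south 48
Under OS (2×3), PE[1][1]:
  cycle 0: PE[1][1] → acc 0, east 0, south 0
  cycle 1: PE[1][1] → acc 0, east 0, south 0
  cycle 2: PE[1][1] → acc 16, east 2, south 8
Under RS (2×3), PE[1][1]:
  cycle 0: PE[1][1] → acc 0, east 0, south 0
  cycle 1: PE[1][1] → acc 0, east 0, south 0
  cycle 2: PE[1][1] → acc 46, east 46, south 5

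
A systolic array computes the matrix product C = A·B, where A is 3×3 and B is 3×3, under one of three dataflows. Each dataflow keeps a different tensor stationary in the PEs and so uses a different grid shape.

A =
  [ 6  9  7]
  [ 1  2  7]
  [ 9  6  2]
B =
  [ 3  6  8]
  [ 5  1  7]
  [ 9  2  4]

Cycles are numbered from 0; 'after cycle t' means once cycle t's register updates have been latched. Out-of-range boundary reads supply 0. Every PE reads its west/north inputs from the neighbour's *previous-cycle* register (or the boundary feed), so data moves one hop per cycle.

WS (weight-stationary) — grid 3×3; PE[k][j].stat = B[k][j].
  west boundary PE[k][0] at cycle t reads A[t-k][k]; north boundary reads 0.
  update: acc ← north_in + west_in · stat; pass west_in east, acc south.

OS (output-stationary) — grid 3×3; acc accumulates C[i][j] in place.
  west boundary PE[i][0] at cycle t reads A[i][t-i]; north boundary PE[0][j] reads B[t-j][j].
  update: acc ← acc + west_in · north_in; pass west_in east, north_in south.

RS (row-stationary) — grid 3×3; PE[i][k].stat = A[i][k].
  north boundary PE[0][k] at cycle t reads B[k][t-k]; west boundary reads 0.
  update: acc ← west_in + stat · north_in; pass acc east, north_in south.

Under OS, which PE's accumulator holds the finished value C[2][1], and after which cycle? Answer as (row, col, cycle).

Under OS, C[2][1] lands at PE[2][1]:
  0: (2,1).acc=0  regs=<0,0>
  1: (2,1).acc=0  regs=<0,0>
  2: (2,1).acc=0  regs=<0,0>
  3: (2,1).acc=54  regs=<9,6>
  4: (2,1).acc=60  regs=<6,1>
  5: (2,1).acc=64  regs=<2,2>

(row, col, cycle) = (2, 1, 5)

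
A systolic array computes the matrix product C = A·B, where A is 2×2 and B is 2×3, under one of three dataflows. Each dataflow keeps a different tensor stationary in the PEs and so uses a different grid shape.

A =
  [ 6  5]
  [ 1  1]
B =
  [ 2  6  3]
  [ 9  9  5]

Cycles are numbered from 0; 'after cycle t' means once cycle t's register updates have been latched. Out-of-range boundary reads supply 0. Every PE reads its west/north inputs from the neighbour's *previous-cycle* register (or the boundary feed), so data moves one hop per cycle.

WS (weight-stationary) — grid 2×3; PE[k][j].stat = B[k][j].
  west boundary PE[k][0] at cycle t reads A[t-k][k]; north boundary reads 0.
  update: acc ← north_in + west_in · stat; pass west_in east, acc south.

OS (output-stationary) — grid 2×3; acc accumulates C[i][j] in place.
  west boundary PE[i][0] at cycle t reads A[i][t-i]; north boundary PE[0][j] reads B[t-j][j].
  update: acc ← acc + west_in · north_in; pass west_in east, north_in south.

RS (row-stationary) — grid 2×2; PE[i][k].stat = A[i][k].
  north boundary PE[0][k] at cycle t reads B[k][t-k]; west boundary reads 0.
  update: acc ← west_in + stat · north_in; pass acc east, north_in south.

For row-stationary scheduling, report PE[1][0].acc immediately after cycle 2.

PE[1][0].acc = 6

RS 2×2: PE[1][0] cycle-by-cycle (with neighbour feeds):
  @0  [0,0]  acc 12  |  →12  ↓2
  @0  [1,0]  acc 0  |  →0  ↓0
  @1  [0,0]  acc 36  |  →36  ↓6
  @1  [1,0]  acc 2  |  →2  ↓2
  @2  [0,0]  acc 18  |  →18  ↓3
  @2  [1,0]  acc 6  |  →6  ↓6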